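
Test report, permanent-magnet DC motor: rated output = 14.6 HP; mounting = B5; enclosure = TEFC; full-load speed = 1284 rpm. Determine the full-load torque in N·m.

P_out = 14.6 × 746 = 10892 W
ω = 2π × 1284/60 = 134.5 rad/s
τ = P_out/ω = 10892/134.5 = 81 N·m

81 N·m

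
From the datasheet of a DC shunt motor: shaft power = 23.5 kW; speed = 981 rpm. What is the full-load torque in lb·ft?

169 lb·ft

ω = 2π × 981/60 = 102.7 rad/s
τ = P/ω = 23500/102.7 = 228.8 N·m
In lb·ft: 228.8/1.356 = 169 lb·ft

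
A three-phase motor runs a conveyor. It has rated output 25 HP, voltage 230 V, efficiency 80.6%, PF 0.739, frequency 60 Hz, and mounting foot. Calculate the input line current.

P_out = 25 × 746 = 18650 W
P_in = P_out / η = 18650 / 0.806 = 23139 W
I_L = P_in / (√3·V_L·cosφ) = 23139 / (1.732 × 230 × 0.739) = 78.6 A

78.6 A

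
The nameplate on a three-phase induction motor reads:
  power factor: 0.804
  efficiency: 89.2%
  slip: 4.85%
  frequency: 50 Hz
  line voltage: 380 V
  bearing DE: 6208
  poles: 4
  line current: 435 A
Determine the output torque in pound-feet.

P_in = √3·V·I·cosφ = 1.732 × 380 × 435 × 0.804 = 230185 W
P_out = η·P_in = 0.892 × 230185 = 205325 W
n_s = 120×50/4 = 1500 rpm; n = 1500×(1−0.0485) = 1427 rpm
ω = 2π×1427/60 = 149.4 rad/s
τ = P_out/ω = 205325/149.4 = 1374 N·m
In lb·ft: 1374/1.356 = 1010 lb·ft

1010 lb·ft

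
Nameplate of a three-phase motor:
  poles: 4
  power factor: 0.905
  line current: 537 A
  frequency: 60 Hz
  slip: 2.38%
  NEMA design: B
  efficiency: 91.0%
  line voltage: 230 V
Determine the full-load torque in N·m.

957 N·m

P_in = √3·V·I·cosφ = 1.732 × 230 × 537 × 0.905 = 193597 W
P_out = η·P_in = 0.91 × 193597 = 176173 W
n_s = 120×60/4 = 1800 rpm; n = 1800×(1−0.0238) = 1757 rpm
ω = 2π×1757/60 = 184 rad/s
τ = P_out/ω = 176173/184 = 957 N·m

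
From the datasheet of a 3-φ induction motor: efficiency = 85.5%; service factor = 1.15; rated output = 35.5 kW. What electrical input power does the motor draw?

P_out = 35500 W
P_in = P_out/η = 35500/0.855 = 41520 W = 41.5 kW

41.5 kW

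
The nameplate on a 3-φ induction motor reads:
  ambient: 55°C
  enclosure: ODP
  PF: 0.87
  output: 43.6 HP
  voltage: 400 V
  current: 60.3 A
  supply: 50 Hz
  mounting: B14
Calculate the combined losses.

P_in = √3·V·I·cosφ = 1.732×400×60.3×0.87 = 36345 W
P_out = 43.6×746 = 32526 W
Losses = P_in − P_out = 36345 − 32526 = 3819 W

3.82 kW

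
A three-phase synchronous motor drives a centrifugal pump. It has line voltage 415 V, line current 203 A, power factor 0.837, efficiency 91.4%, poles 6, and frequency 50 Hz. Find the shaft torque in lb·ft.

P_in = √3·V·I·cosφ = 1.732 × 415 × 203 × 0.837 = 122129 W
P_out = η·P_in = 0.914 × 122129 = 111626 W
n = n_s = 120×50/6 = 1000 rpm (synchronous)
ω = 2π×1000/60 = 104.7 rad/s
τ = P_out/ω = 111626/104.7 = 1066 N·m
In lb·ft: 1066/1.356 = 786 lb·ft

786 lb·ft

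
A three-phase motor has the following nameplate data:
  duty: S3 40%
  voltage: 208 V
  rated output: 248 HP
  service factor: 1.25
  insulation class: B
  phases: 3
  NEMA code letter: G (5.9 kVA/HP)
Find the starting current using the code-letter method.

S_LR = 5.9 × 248 = 1463.2 kVA
I_LR = S_LR/(√3·V_L) = 1463200/(1.732×208) = 4060 A

4060 A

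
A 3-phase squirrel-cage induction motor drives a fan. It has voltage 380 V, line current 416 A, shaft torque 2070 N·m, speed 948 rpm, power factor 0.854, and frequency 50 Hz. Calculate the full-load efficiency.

87.9 %

ω = 2π × 948/60 = 99.27 rad/s; P_out = τω = 2070 × 99.27 = 205489 W
P_in = √3·V_L·I_L·cosφ = 1.732 × 380 × 416 × 0.854 = 233821 W
η = P_out / P_in = 205489 / 233821 = 0.879 = 87.9%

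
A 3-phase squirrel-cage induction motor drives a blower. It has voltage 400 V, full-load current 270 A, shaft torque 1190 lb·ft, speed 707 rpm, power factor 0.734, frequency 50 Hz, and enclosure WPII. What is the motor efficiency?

87.0 %

τ = 1190 lb·ft × 1.356 = 1614 N·m
ω = 2π × 707/60 = 74.04 rad/s; P_out = τω = 1614 × 74.04 = 119501 W
P_in = √3·V_L·I_L·cosφ = 1.732 × 400 × 270 × 0.734 = 137299 W
η = P_out / P_in = 119501 / 137299 = 0.870 = 87.0%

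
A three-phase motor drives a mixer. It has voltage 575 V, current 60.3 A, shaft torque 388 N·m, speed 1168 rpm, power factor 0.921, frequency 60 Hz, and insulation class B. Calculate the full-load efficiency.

ω = 2π × 1168/60 = 122.3 rad/s; P_out = τω = 388 × 122.3 = 47452 W
P_in = √3·V_L·I_L·cosφ = 1.732 × 575 × 60.3 × 0.921 = 55309 W
η = P_out / P_in = 47452 / 55309 = 0.858 = 85.8%

85.8 %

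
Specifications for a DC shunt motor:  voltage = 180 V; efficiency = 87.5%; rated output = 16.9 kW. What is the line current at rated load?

P_out = 16.9 kW = 16900 W
P_in = P_out / η = 16900 / 0.875 = 19314 W
I = P_in / V = 19314 / 180 = 107 A

107 A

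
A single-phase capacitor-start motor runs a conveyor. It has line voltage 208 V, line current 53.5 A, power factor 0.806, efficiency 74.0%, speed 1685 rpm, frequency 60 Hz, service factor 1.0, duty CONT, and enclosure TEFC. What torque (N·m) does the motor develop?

37.6 N·m

P_in = V·I·cosφ = 208 × 53.5 × 0.806 = 8969 W
P_out = η·P_in = 0.74 × 8969 = 6637 W
n = 1685 rpm
ω = 2π×1685/60 = 176.5 rad/s
τ = P_out/ω = 6637/176.5 = 37.6 N·m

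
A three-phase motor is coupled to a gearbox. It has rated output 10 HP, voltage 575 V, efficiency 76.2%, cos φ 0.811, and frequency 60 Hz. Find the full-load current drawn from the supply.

12.1 A

P_out = 10 × 746 = 7460 W
P_in = P_out / η = 7460 / 0.762 = 9790 W
I_L = P_in / (√3·V_L·cosφ) = 9790 / (1.732 × 575 × 0.811) = 12.1 A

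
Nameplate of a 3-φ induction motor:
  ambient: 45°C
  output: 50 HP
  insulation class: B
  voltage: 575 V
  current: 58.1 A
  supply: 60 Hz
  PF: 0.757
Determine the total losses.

6500 W

P_in = √3·V·I·cosφ = 1.732×575×58.1×0.757 = 43801 W
P_out = 50×746 = 37300 W
Losses = P_in − P_out = 43801 − 37300 = 6501 W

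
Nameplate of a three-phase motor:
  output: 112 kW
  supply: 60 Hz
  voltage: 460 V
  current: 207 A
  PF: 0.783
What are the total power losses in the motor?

P_in = √3·V·I·cosφ = 1.732×460×207×0.783 = 129133 W
P_out = 112000 W
Losses = P_in − P_out = 129133 − 112000 = 17133 W

17100 W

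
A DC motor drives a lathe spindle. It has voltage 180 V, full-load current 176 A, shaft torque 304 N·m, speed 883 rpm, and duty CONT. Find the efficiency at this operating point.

88.7 %

ω = 2π × 883/60 = 92.47 rad/s; P_out = τω = 304 × 92.47 = 28111 W
P_in = V·I = 180 × 176 = 31680 W
η = P_out / P_in = 28111 / 31680 = 0.887 = 88.7%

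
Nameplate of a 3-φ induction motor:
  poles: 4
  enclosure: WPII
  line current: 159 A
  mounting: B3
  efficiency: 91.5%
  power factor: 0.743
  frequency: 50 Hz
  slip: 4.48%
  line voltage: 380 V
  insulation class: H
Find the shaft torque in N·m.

474 N·m

P_in = √3·V·I·cosφ = 1.732 × 380 × 159 × 0.743 = 77753 W
P_out = η·P_in = 0.915 × 77753 = 71144 W
n_s = 120×50/4 = 1500 rpm; n = 1500×(1−0.0448) = 1433 rpm
ω = 2π×1433/60 = 150.1 rad/s
τ = P_out/ω = 71144/150.1 = 474 N·m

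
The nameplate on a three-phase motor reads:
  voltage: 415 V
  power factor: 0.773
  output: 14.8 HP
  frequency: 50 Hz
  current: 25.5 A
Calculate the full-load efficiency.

P_out = 14.8 × 746 = 11041 W
P_in = √3·V_L·I_L·cosφ = 1.732 × 415 × 25.5 × 0.773 = 14168 W
η = P_out / P_in = 11041 / 14168 = 0.779 = 77.9%

77.9 %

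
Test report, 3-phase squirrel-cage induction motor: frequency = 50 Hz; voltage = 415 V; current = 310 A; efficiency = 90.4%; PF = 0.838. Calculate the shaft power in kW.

169 kW

P_in = √3·V·I·cosφ = 1.732 × 415 × 310 × 0.838 = 186725 W
P_out = η·P_in = 0.904 × 186725 = 168799 W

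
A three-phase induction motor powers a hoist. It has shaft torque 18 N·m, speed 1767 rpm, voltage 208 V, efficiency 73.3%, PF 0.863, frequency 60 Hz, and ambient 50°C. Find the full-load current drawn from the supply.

14.6 A

ω = 2π×1767/60 = 185 rad/s; P_out = τω = 18 × 185 = 3330 W
P_in = P_out / η = 3330 / 0.733 = 4543 W
I_L = P_in / (√3·V_L·cosφ) = 4543 / (1.732 × 208 × 0.863) = 14.6 A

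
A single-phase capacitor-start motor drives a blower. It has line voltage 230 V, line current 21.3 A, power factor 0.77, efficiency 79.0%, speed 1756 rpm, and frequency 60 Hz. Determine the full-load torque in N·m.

P_in = V·I·cosφ = 230 × 21.3 × 0.77 = 3772 W
P_out = η·P_in = 0.79 × 3772 = 2980 W
n = 1756 rpm
ω = 2π×1756/60 = 183.9 rad/s
τ = P_out/ω = 2980/183.9 = 16.2 N·m

16.2 N·m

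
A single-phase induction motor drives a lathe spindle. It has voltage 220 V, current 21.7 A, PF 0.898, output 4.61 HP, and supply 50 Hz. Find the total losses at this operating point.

848 W

P_in = V·I·cosφ = 220×21.7×0.898 = 4287 W
P_out = 4.61×746 = 3439 W
Losses = P_in − P_out = 4287 − 3439 = 848 W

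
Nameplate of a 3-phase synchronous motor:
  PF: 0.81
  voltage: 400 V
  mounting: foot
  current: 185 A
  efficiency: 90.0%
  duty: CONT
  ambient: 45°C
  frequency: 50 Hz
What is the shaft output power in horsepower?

P_in = √3·V·I·cosφ = 1.732 × 400 × 185 × 0.81 = 103816 W
P_out = η·P_in = 0.9 × 103816 = 93434 W
= 93434/746 = 125 HP

125 HP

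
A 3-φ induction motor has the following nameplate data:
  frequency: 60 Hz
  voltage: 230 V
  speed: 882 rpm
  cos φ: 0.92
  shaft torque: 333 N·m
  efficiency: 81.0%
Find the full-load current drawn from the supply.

104 A

ω = 2π×882/60 = 92.36 rad/s; P_out = τω = 333 × 92.36 = 30756 W
P_in = P_out / η = 30756 / 0.810 = 37970 W
I_L = P_in / (√3·V_L·cosφ) = 37970 / (1.732 × 230 × 0.92) = 104 A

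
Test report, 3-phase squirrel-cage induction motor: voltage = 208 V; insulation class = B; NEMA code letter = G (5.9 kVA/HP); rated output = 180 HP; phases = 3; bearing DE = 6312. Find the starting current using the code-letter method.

2950 A

S_LR = 5.9 × 180 = 1062 kVA
I_LR = S_LR/(√3·V_L) = 1062000/(1.732×208) = 2950 A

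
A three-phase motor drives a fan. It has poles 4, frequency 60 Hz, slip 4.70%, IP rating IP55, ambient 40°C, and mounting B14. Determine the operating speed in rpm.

1715 rpm

n_s = 120f/p = 120×60/4 = 1800 rpm
n = n_s(1 − s) = 1800 × (1 − 0.047) = 1715 rpm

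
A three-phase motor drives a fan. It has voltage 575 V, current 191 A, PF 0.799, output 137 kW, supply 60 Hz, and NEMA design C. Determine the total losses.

P_in = √3·V·I·cosφ = 1.732×575×191×0.799 = 151983 W
P_out = 137000 W
Losses = P_in − P_out = 151983 − 137000 = 14983 W

15000 W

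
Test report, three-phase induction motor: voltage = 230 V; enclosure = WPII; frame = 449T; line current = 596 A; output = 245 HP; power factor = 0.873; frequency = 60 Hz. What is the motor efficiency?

P_out = 245 × 746 = 182770 W
P_in = √3·V_L·I_L·cosφ = 1.732 × 230 × 596 × 0.873 = 207270 W
η = P_out / P_in = 182770 / 207270 = 0.882 = 88.2%

88.2 %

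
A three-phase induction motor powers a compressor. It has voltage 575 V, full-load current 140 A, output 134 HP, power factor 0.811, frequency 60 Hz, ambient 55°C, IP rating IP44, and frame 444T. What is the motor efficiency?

88.4 %

P_out = 134 × 746 = 99964 W
P_in = √3·V_L·I_L·cosφ = 1.732 × 575 × 140 × 0.811 = 113074 W
η = P_out / P_in = 99964 / 113074 = 0.884 = 88.4%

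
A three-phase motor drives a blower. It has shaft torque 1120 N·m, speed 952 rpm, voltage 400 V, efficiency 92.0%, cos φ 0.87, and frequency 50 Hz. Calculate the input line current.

201 A

ω = 2π×952/60 = 99.69 rad/s; P_out = τω = 1120 × 99.69 = 111653 W
P_in = P_out / η = 111653 / 0.920 = 121362 W
I_L = P_in / (√3·V_L·cosφ) = 121362 / (1.732 × 400 × 0.87) = 201 A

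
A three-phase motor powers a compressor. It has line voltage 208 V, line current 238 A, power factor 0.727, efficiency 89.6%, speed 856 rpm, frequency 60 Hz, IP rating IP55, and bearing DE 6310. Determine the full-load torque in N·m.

P_in = √3·V·I·cosφ = 1.732 × 208 × 238 × 0.727 = 62334 W
P_out = η·P_in = 0.896 × 62334 = 55851 W
n = 856 rpm
ω = 2π×856/60 = 89.64 rad/s
τ = P_out/ω = 55851/89.64 = 623 N·m

623 N·m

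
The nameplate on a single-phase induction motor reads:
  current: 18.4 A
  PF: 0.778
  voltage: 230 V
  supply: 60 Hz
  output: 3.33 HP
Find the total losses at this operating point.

P_in = V·I·cosφ = 230×18.4×0.778 = 3292 W
P_out = 3.33×746 = 2484 W
Losses = P_in − P_out = 3292 − 2484 = 808 W

808 W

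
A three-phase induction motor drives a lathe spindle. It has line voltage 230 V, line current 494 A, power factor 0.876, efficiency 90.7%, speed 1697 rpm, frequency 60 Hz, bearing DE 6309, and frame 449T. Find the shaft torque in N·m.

P_in = √3·V·I·cosφ = 1.732 × 230 × 494 × 0.876 = 172388 W
P_out = η·P_in = 0.907 × 172388 = 156356 W
n = 1697 rpm
ω = 2π×1697/60 = 177.7 rad/s
τ = P_out/ω = 156356/177.7 = 880 N·m

880 N·m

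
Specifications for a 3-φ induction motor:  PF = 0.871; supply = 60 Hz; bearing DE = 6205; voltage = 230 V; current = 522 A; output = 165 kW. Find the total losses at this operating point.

P_in = √3·V·I·cosφ = 1.732×230×522×0.871 = 181119 W
P_out = 165000 W
Losses = P_in − P_out = 181119 − 165000 = 16119 W

16100 W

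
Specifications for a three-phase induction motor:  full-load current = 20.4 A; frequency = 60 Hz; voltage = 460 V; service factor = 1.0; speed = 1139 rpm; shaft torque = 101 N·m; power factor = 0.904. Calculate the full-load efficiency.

82.0 %

ω = 2π × 1139/60 = 119.3 rad/s; P_out = τω = 101 × 119.3 = 12049 W
P_in = √3·V_L·I_L·cosφ = 1.732 × 460 × 20.4 × 0.904 = 14693 W
η = P_out / P_in = 12049 / 14693 = 0.820 = 82.0%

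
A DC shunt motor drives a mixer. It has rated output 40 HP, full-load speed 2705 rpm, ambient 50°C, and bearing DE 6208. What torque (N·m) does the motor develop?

105 N·m

P_out = 40 × 746 = 29840 W
ω = 2π × 2705/60 = 283.3 rad/s
τ = P_out/ω = 29840/283.3 = 105 N·m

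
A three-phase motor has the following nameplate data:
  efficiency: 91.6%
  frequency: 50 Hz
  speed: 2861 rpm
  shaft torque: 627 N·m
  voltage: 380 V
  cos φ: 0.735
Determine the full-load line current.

424 A

ω = 2π×2861/60 = 299.6 rad/s; P_out = τω = 627 × 299.6 = 187849 W
P_in = P_out / η = 187849 / 0.916 = 205075 W
I_L = P_in / (√3·V_L·cosφ) = 205075 / (1.732 × 380 × 0.735) = 424 A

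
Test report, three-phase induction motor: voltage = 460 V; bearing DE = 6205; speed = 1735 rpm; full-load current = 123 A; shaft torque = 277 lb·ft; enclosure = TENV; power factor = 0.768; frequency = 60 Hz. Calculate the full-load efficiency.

90.7 %

τ = 277 lb·ft × 1.356 = 375.6 N·m
ω = 2π × 1735/60 = 181.7 rad/s; P_out = τω = 375.6 × 181.7 = 68247 W
P_in = √3·V_L·I_L·cosφ = 1.732 × 460 × 123 × 0.768 = 75261 W
η = P_out / P_in = 68247 / 75261 = 0.907 = 90.7%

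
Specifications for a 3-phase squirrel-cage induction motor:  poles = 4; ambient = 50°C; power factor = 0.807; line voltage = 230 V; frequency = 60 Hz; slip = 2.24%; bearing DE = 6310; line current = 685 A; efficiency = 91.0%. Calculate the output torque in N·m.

P_in = √3·V·I·cosφ = 1.732 × 230 × 685 × 0.807 = 220211 W
P_out = η·P_in = 0.91 × 220211 = 200392 W
n_s = 120×60/4 = 1800 rpm; n = 1800×(1−0.0224) = 1760 rpm
ω = 2π×1760/60 = 184.3 rad/s
τ = P_out/ω = 200392/184.3 = 1090 N·m

1090 N·m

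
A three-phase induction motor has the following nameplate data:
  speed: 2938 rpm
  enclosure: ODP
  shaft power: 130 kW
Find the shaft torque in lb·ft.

312 lb·ft

ω = 2π × 2938/60 = 307.7 rad/s
τ = P/ω = 130000/307.7 = 422.5 N·m
In lb·ft: 422.5/1.356 = 312 lb·ft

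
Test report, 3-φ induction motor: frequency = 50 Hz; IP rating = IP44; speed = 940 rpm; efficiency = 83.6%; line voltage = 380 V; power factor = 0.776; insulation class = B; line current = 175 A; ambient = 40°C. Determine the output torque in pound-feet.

P_in = √3·V·I·cosφ = 1.732 × 380 × 175 × 0.776 = 89378 W
P_out = η·P_in = 0.836 × 89378 = 74720 W
n = 940 rpm
ω = 2π×940/60 = 98.44 rad/s
τ = P_out/ω = 74720/98.44 = 759 N·m
In lb·ft: 759/1.356 = 560 lb·ft

560 lb·ft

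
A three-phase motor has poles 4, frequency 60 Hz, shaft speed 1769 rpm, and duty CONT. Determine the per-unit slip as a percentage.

n_s = 120f/p = 120×60/4 = 1800 rpm
s = (n_s − n)/n_s = (1800 − 1769)/1800 = 0.0172

1.72 %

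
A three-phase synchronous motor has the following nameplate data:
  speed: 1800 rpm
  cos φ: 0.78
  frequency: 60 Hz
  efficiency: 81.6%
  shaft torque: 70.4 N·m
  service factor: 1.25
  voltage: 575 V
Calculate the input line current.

ω = 2π×1800/60 = 188.5 rad/s; P_out = τω = 70.4 × 188.5 = 13270 W
P_in = P_out / η = 13270 / 0.816 = 16262 W
I_L = P_in / (√3·V_L·cosφ) = 16262 / (1.732 × 575 × 0.78) = 20.9 A

20.9 A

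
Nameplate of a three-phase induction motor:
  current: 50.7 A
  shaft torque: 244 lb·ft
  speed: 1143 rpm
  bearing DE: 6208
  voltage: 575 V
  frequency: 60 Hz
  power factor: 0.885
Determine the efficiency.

88.6 %

τ = 244 lb·ft × 1.356 = 330.9 N·m
ω = 2π × 1143/60 = 119.7 rad/s; P_out = τω = 330.9 × 119.7 = 39609 W
P_in = √3·V_L·I_L·cosφ = 1.732 × 575 × 50.7 × 0.885 = 44686 W
η = P_out / P_in = 39609 / 44686 = 0.886 = 88.6%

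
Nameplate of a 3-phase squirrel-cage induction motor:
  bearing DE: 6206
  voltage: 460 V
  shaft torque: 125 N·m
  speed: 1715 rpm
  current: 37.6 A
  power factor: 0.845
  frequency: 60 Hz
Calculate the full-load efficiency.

88.7 %

ω = 2π × 1715/60 = 179.6 rad/s; P_out = τω = 125 × 179.6 = 22450 W
P_in = √3·V_L·I_L·cosφ = 1.732 × 460 × 37.6 × 0.845 = 25313 W
η = P_out / P_in = 22450 / 25313 = 0.887 = 88.7%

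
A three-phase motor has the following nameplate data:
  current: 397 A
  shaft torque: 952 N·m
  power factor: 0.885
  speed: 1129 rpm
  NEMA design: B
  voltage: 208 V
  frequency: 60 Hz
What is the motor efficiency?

ω = 2π × 1129/60 = 118.2 rad/s; P_out = τω = 952 × 118.2 = 112526 W
P_in = √3·V_L·I_L·cosφ = 1.732 × 208 × 397 × 0.885 = 126574 W
η = P_out / P_in = 112526 / 126574 = 0.889 = 88.9%

88.9 %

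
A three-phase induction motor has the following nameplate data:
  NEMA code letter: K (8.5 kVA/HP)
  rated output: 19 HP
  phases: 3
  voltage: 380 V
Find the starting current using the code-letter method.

245 A

S_LR = 8.5 × 19 = 161.5 kVA
I_LR = S_LR/(√3·V_L) = 161500/(1.732×380) = 245 A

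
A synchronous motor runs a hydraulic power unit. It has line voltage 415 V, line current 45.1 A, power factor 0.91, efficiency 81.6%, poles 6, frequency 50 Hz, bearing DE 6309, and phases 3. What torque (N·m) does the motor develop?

230 N·m

P_in = √3·V·I·cosφ = 1.732 × 415 × 45.1 × 0.91 = 29499 W
P_out = η·P_in = 0.816 × 29499 = 24071 W
n = n_s = 120×50/6 = 1000 rpm (synchronous)
ω = 2π×1000/60 = 104.7 rad/s
τ = P_out/ω = 24071/104.7 = 230 N·m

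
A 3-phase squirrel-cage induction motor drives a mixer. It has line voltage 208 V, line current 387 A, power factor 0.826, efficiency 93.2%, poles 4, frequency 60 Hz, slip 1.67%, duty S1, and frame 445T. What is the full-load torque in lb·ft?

427 lb·ft

P_in = √3·V·I·cosφ = 1.732 × 208 × 387 × 0.826 = 115160 W
P_out = η·P_in = 0.932 × 115160 = 107329 W
n_s = 120×60/4 = 1800 rpm; n = 1800×(1−0.0167) = 1770 rpm
ω = 2π×1770/60 = 185.4 rad/s
τ = P_out/ω = 107329/185.4 = 578.9 N·m
In lb·ft: 578.9/1.356 = 427 lb·ft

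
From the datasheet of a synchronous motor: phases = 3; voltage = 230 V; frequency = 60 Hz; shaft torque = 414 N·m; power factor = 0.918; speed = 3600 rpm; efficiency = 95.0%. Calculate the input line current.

ω = 2π×3600/60 = 377 rad/s; P_out = τω = 414 × 377 = 156078 W
P_in = P_out / η = 156078 / 0.950 = 164293 W
I_L = P_in / (√3·V_L·cosφ) = 164293 / (1.732 × 230 × 0.918) = 449 A

449 A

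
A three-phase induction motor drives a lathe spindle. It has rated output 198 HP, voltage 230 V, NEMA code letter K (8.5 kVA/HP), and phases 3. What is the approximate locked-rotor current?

S_LR = 8.5 × 198 = 1683 kVA
I_LR = S_LR/(√3·V_L) = 1683000/(1.732×230) = 4220 A

4220 A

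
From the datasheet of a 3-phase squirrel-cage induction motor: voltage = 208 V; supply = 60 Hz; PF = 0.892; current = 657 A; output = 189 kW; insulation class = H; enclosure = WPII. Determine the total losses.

22.1 kW

P_in = √3·V·I·cosφ = 1.732×208×657×0.892 = 211126 W
P_out = 189000 W
Losses = P_in − P_out = 211126 − 189000 = 22126 W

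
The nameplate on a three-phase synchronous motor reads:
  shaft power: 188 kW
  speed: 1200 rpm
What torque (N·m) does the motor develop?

1500 N·m

ω = 2π × 1200/60 = 125.7 rad/s
τ = P/ω = 188000/125.7 = 1500 N·m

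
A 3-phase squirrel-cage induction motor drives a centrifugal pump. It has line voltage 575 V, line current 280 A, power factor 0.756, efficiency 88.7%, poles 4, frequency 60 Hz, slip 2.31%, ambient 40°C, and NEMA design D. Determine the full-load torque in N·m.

P_in = √3·V·I·cosφ = 1.732 × 575 × 280 × 0.756 = 210812 W
P_out = η·P_in = 0.887 × 210812 = 186990 W
n_s = 120×60/4 = 1800 rpm; n = 1800×(1−0.0231) = 1758 rpm
ω = 2π×1758/60 = 184.1 rad/s
τ = P_out/ω = 186990/184.1 = 1020 N·m

1020 N·m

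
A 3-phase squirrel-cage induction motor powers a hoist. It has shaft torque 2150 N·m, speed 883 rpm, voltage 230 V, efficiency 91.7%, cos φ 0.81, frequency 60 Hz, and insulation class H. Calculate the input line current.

672 A

ω = 2π×883/60 = 92.47 rad/s; P_out = τω = 2150 × 92.47 = 198811 W
P_in = P_out / η = 198811 / 0.917 = 216806 W
I_L = P_in / (√3·V_L·cosφ) = 216806 / (1.732 × 230 × 0.81) = 672 A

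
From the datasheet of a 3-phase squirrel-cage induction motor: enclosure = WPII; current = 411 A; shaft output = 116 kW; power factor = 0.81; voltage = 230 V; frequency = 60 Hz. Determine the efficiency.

87.5 %

P_out = 116 kW = 116000 W
P_in = √3·V_L·I_L·cosφ = 1.732 × 230 × 411 × 0.81 = 132618 W
η = P_out / P_in = 116000 / 132618 = 0.875 = 87.5%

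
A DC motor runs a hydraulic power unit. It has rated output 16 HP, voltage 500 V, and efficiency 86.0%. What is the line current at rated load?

27.8 A

P_out = 16 × 746 = 11936 W
P_in = P_out / η = 11936 / 0.860 = 13879 W
I = P_in / V = 13879 / 500 = 27.8 A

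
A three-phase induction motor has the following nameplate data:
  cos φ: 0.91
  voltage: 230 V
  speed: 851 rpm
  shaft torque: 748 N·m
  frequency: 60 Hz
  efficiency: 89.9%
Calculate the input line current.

205 A

ω = 2π×851/60 = 89.12 rad/s; P_out = τω = 748 × 89.12 = 66662 W
P_in = P_out / η = 66662 / 0.899 = 74151 W
I_L = P_in / (√3·V_L·cosφ) = 74151 / (1.732 × 230 × 0.91) = 205 A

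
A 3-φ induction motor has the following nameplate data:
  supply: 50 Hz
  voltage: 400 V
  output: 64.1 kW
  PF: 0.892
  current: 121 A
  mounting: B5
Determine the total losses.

P_in = √3·V·I·cosφ = 1.732×400×121×0.892 = 74775 W
P_out = 64100 W
Losses = P_in − P_out = 74775 − 64100 = 10675 W

10700 W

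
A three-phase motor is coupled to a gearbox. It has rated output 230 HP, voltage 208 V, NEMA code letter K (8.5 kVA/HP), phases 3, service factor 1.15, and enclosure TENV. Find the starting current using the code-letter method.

S_LR = 8.5 × 230 = 1955 kVA
I_LR = S_LR/(√3·V_L) = 1955000/(1.732×208) = 5430 A

5430 A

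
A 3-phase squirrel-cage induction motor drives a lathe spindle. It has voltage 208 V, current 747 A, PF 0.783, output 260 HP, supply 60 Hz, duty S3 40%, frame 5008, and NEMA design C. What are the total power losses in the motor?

16800 W

P_in = √3·V·I·cosφ = 1.732×208×747×0.783 = 210714 W
P_out = 260×746 = 193960 W
Losses = P_in − P_out = 210714 − 193960 = 16754 W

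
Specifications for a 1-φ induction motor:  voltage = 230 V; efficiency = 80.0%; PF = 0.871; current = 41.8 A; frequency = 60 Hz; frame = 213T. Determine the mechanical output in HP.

8.98 HP

P_in = V·I·cosφ = 230 × 41.8 × 0.871 = 8374 W
P_out = η·P_in = 0.8 × 8374 = 6699 W
= 6699/746 = 8.98 HP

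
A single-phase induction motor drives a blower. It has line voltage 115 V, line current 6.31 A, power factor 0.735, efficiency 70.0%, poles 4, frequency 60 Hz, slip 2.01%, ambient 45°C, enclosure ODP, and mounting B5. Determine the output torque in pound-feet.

P_in = V·I·cosφ = 115 × 6.31 × 0.735 = 533 W
P_out = η·P_in = 0.7 × 533 = 373 W
n_s = 120×60/4 = 1800 rpm; n = 1800×(1−0.0201) = 1764 rpm
ω = 2π×1764/60 = 184.7 rad/s
τ = P_out/ω = 373/184.7 = 2.019 N·m
In lb·ft: 2.019/1.356 = 1.49 lb·ft

1.49 lb·ft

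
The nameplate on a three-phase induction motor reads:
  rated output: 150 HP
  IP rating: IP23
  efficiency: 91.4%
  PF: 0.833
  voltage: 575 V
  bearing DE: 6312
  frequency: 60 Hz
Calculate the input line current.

P_out = 150 × 746 = 111900 W
P_in = P_out / η = 111900 / 0.914 = 122429 W
I_L = P_in / (√3·V_L·cosφ) = 122429 / (1.732 × 575 × 0.833) = 148 A

148 A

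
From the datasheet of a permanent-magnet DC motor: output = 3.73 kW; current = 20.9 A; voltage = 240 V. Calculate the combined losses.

1290 W

P_in = V·I = 240×20.9 = 5016 W
P_out = 3730 W
Losses = P_in − P_out = 5016 − 3730 = 1286 W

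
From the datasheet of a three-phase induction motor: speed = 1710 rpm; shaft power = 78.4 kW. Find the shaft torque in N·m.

438 N·m

ω = 2π × 1710/60 = 179.1 rad/s
τ = P/ω = 78400/179.1 = 438 N·m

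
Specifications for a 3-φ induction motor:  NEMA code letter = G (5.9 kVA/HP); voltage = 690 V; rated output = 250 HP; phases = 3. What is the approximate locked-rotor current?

1230 A

S_LR = 5.9 × 250 = 1475 kVA
I_LR = S_LR/(√3·V_L) = 1475000/(1.732×690) = 1230 A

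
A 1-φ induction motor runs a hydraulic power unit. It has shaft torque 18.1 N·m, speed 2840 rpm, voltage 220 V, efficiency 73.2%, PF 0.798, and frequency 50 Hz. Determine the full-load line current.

ω = 2π×2840/60 = 297.4 rad/s; P_out = τω = 18.1 × 297.4 = 5383 W
P_in = P_out / η = 5383 / 0.732 = 7354 W
I = P_in / (V·cosφ) = 7354 / (220 × 0.798) = 41.9 A

41.9 A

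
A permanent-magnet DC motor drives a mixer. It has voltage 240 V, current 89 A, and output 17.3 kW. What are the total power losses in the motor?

4.06 kW

P_in = V·I = 240×89 = 21360 W
P_out = 17300 W
Losses = P_in − P_out = 21360 − 17300 = 4060 W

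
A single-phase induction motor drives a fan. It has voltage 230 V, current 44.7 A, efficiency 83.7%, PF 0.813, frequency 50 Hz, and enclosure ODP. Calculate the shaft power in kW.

P_in = V·I·cosφ = 230 × 44.7 × 0.813 = 8358 W
P_out = η·P_in = 0.837 × 8358 = 6996 W

7 kW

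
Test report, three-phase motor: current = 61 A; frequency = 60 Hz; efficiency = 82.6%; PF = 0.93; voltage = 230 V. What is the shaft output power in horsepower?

25 HP

P_in = √3·V·I·cosφ = 1.732 × 230 × 61 × 0.93 = 22599 W
P_out = η·P_in = 0.826 × 22599 = 18667 W
= 18667/746 = 25 HP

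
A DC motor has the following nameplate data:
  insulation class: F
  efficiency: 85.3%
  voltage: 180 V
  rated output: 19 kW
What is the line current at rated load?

P_out = 19 kW = 19000 W
P_in = P_out / η = 19000 / 0.853 = 22274 W
I = P_in / V = 22274 / 180 = 124 A

124 A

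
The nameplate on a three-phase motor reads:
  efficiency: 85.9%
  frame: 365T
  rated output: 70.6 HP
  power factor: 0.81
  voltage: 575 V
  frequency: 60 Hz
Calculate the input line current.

P_out = 70.6 × 746 = 52668 W
P_in = P_out / η = 52668 / 0.859 = 61313 W
I_L = P_in / (√3·V_L·cosφ) = 61313 / (1.732 × 575 × 0.81) = 76 A

76 A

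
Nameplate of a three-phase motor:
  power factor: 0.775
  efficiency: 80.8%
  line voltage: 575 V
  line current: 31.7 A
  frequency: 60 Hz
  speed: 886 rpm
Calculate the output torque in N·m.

P_in = √3·V·I·cosφ = 1.732 × 575 × 31.7 × 0.775 = 24467 W
P_out = η·P_in = 0.808 × 24467 = 19769 W
n = 886 rpm
ω = 2π×886/60 = 92.78 rad/s
τ = P_out/ω = 19769/92.78 = 213 N·m

213 N·m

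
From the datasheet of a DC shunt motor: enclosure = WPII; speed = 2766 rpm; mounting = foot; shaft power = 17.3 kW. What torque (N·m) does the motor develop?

59.7 N·m

ω = 2π × 2766/60 = 289.7 rad/s
τ = P/ω = 17300/289.7 = 59.7 N·m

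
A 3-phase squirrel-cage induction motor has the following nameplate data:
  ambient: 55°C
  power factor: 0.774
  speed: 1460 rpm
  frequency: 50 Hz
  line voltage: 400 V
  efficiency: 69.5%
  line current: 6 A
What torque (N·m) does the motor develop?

14.6 N·m

P_in = √3·V·I·cosφ = 1.732 × 400 × 6 × 0.774 = 3217 W
P_out = η·P_in = 0.695 × 3217 = 2236 W
n = 1460 rpm
ω = 2π×1460/60 = 152.9 rad/s
τ = P_out/ω = 2236/152.9 = 14.6 N·m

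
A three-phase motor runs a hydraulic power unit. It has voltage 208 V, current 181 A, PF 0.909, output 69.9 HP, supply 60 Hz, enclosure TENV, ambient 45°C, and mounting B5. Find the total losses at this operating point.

P_in = √3·V·I·cosφ = 1.732×208×181×0.909 = 59273 W
P_out = 69.9×746 = 52145 W
Losses = P_in − P_out = 59273 − 52145 = 7128 W

7130 W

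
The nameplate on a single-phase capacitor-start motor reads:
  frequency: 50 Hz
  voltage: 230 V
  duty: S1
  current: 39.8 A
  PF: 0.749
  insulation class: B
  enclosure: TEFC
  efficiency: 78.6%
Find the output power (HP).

P_in = V·I·cosφ = 230 × 39.8 × 0.749 = 6856 W
P_out = η·P_in = 0.786 × 6856 = 5389 W
= 5389/746 = 7.22 HP

7.22 HP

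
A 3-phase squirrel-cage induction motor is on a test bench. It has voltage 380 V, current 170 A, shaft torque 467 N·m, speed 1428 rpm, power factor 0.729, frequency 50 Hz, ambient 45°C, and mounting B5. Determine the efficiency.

85.6 %

ω = 2π × 1428/60 = 149.5 rad/s; P_out = τω = 467 × 149.5 = 69817 W
P_in = √3·V_L·I_L·cosφ = 1.732 × 380 × 170 × 0.729 = 81566 W
η = P_out / P_in = 69817 / 81566 = 0.856 = 85.6%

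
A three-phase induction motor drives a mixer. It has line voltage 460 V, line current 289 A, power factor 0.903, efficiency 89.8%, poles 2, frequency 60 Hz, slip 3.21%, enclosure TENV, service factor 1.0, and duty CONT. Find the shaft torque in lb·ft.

377 lb·ft

P_in = √3·V·I·cosφ = 1.732 × 460 × 289 × 0.903 = 207918 W
P_out = η·P_in = 0.898 × 207918 = 186710 W
n_s = 120×60/2 = 3600 rpm; n = 3600×(1−0.0321) = 3484 rpm
ω = 2π×3484/60 = 364.8 rad/s
τ = P_out/ω = 186710/364.8 = 511.8 N·m
In lb·ft: 511.8/1.356 = 377 lb·ft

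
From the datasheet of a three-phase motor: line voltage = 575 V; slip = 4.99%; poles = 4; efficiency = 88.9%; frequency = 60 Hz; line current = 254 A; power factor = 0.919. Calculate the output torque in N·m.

1150 N·m

P_in = √3·V·I·cosφ = 1.732 × 575 × 254 × 0.919 = 232469 W
P_out = η·P_in = 0.889 × 232469 = 206665 W
n_s = 120×60/4 = 1800 rpm; n = 1800×(1−0.0499) = 1710 rpm
ω = 2π×1710/60 = 179.1 rad/s
τ = P_out/ω = 206665/179.1 = 1150 N·m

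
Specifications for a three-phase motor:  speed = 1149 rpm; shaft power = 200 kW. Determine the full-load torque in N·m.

ω = 2π × 1149/60 = 120.3 rad/s
τ = P/ω = 200000/120.3 = 1660 N·m

1660 N·m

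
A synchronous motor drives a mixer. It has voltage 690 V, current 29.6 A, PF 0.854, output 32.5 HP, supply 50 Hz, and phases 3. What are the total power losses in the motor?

5970 W

P_in = √3·V·I·cosφ = 1.732×690×29.6×0.854 = 30210 W
P_out = 32.5×746 = 24245 W
Losses = P_in − P_out = 30210 − 24245 = 5965 W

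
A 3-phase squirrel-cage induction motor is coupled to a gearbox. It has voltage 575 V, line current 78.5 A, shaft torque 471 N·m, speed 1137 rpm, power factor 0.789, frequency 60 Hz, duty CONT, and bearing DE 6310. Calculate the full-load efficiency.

90.9 %

ω = 2π × 1137/60 = 119.1 rad/s; P_out = τω = 471 × 119.1 = 56096 W
P_in = √3·V_L·I_L·cosφ = 1.732 × 575 × 78.5 × 0.789 = 61683 W
η = P_out / P_in = 56096 / 61683 = 0.909 = 90.9%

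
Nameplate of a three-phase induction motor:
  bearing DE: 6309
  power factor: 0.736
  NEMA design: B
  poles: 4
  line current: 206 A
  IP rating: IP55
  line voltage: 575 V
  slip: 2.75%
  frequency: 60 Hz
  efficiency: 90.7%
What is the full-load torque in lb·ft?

551 lb·ft

P_in = √3·V·I·cosφ = 1.732 × 575 × 206 × 0.736 = 150994 W
P_out = η·P_in = 0.907 × 150994 = 136952 W
n_s = 120×60/4 = 1800 rpm; n = 1800×(1−0.0275) = 1751 rpm
ω = 2π×1751/60 = 183.4 rad/s
τ = P_out/ω = 136952/183.4 = 746.7 N·m
In lb·ft: 746.7/1.356 = 551 lb·ft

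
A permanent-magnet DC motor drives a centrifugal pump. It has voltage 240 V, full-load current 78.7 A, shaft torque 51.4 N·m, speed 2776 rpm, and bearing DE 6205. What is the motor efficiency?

ω = 2π × 2776/60 = 290.7 rad/s; P_out = τω = 51.4 × 290.7 = 14942 W
P_in = V·I = 240 × 78.7 = 18888 W
η = P_out / P_in = 14942 / 18888 = 0.791 = 79.1%

79.1 %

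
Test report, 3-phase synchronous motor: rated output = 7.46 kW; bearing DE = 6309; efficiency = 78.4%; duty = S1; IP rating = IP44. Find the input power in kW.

9.52 kW

P_out = 7460 W
P_in = P_out/η = 7460/0.784 = 9515 W = 9.52 kW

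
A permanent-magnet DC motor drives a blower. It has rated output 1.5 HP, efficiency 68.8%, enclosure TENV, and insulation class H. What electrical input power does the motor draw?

P_out = 1.5 × 746 = 1119 W
P_in = P_out/η = 1119/0.688 = 1626 W = 1.63 kW

1.63 kW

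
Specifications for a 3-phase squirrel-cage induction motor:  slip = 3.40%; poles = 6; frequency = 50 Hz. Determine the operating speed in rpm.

n_s = 120f/p = 120×50/6 = 1000 rpm
n = n_s(1 − s) = 1000 × (1 − 0.034) = 966 rpm

966 rpm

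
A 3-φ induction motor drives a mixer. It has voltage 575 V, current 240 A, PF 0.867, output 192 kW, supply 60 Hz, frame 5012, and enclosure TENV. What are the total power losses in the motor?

P_in = √3·V·I·cosφ = 1.732×575×240×0.867 = 207227 W
P_out = 192000 W
Losses = P_in − P_out = 207227 − 192000 = 15227 W

15.2 kW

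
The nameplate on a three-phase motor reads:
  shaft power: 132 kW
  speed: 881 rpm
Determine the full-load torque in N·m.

1430 N·m

ω = 2π × 881/60 = 92.26 rad/s
τ = P/ω = 132000/92.26 = 1430 N·m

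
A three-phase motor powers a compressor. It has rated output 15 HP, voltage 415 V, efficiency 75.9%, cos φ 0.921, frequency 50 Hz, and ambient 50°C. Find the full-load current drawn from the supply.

P_out = 15 × 746 = 11190 W
P_in = P_out / η = 11190 / 0.759 = 14743 W
I_L = P_in / (√3·V_L·cosφ) = 14743 / (1.732 × 415 × 0.921) = 22.3 A

22.3 A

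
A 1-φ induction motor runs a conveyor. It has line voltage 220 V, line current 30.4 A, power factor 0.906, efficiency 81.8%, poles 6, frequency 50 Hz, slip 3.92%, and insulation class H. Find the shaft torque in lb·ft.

36.3 lb·ft

P_in = V·I·cosφ = 220 × 30.4 × 0.906 = 6059 W
P_out = η·P_in = 0.818 × 6059 = 4956 W
n_s = 120×50/6 = 1000 rpm; n = 1000×(1−0.0392) = 961 rpm
ω = 2π×961/60 = 100.6 rad/s
τ = P_out/ω = 4956/100.6 = 49.26 N·m
In lb·ft: 49.26/1.356 = 36.3 lb·ft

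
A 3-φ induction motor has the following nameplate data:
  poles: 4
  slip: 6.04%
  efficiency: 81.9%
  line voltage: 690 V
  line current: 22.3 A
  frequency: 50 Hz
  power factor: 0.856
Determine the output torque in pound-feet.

93.4 lb·ft

P_in = √3·V·I·cosφ = 1.732 × 690 × 22.3 × 0.856 = 22813 W
P_out = η·P_in = 0.819 × 22813 = 18684 W
n_s = 120×50/4 = 1500 rpm; n = 1500×(1−0.0604) = 1409 rpm
ω = 2π×1409/60 = 147.6 rad/s
τ = P_out/ω = 18684/147.6 = 126.6 N·m
In lb·ft: 126.6/1.356 = 93.4 lb·ft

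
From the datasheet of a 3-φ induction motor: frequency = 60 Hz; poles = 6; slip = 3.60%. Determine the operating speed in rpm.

1157 rpm

n_s = 120f/p = 120×60/6 = 1200 rpm
n = n_s(1 − s) = 1200 × (1 − 0.036) = 1157 rpm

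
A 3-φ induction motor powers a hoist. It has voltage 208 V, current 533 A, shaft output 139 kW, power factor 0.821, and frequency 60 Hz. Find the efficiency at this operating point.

P_out = 139 kW = 139000 W
P_in = √3·V_L·I_L·cosφ = 1.732 × 208 × 533 × 0.821 = 157646 W
η = P_out / P_in = 139000 / 157646 = 0.882 = 88.2%

88.2 %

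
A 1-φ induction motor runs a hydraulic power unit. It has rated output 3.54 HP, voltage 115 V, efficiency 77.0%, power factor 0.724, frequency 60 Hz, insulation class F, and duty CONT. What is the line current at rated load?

41.2 A

P_out = 3.54 × 746 = 2641 W
P_in = P_out / η = 2641 / 0.770 = 3430 W
I = P_in / (V·cosφ) = 3430 / (115 × 0.724) = 41.2 A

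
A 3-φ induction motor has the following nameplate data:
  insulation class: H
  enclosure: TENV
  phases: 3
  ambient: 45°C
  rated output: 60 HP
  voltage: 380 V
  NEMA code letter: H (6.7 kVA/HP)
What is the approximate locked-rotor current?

611 A

S_LR = 6.7 × 60 = 402 kVA
I_LR = S_LR/(√3·V_L) = 402000/(1.732×380) = 611 A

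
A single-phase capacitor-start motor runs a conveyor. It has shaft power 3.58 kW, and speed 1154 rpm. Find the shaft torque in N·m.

29.6 N·m

ω = 2π × 1154/60 = 120.8 rad/s
τ = P/ω = 3580/120.8 = 29.6 N·m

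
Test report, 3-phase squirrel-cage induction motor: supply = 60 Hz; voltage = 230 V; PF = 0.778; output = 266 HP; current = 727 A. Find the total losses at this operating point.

P_in = √3·V·I·cosφ = 1.732×230×727×0.778 = 225315 W
P_out = 266×746 = 198436 W
Losses = P_in − P_out = 225315 − 198436 = 26879 W

26900 W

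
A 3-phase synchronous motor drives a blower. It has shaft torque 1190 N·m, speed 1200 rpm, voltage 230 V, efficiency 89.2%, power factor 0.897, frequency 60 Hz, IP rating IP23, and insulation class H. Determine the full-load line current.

469 A

ω = 2π×1200/60 = 125.7 rad/s; P_out = τω = 1190 × 125.7 = 149583 W
P_in = P_out / η = 149583 / 0.892 = 167694 W
I_L = P_in / (√3·V_L·cosφ) = 167694 / (1.732 × 230 × 0.897) = 469 A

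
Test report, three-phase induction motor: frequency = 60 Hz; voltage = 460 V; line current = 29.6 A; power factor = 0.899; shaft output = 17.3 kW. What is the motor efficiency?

P_out = 17.3 kW = 17300 W
P_in = √3·V_L·I_L·cosφ = 1.732 × 460 × 29.6 × 0.899 = 21201 W
η = P_out / P_in = 17300 / 21201 = 0.816 = 81.6%

81.6 %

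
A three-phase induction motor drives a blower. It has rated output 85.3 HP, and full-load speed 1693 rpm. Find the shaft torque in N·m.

359 N·m

P_out = 85.3 × 746 = 63634 W
ω = 2π × 1693/60 = 177.3 rad/s
τ = P_out/ω = 63634/177.3 = 359 N·m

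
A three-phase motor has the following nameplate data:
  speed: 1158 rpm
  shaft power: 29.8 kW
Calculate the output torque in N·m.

ω = 2π × 1158/60 = 121.3 rad/s
τ = P/ω = 29800/121.3 = 246 N·m

246 N·m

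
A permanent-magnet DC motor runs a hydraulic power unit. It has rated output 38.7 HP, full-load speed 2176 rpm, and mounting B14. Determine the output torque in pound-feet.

P_out = 38.7 × 746 = 28870 W
ω = 2π × 2176/60 = 227.9 rad/s
τ = P_out/ω = 28870/227.9 = 126.7 N·m
In lb·ft: 126.7/1.356 = 93.4 lb·ft

93.4 lb·ft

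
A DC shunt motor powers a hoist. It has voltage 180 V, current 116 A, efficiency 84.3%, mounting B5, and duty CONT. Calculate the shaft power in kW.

17.6 kW

P_in = V·I = 180 × 116 = 20880 W
P_out = η·P_in = 0.843 × 20880 = 17602 W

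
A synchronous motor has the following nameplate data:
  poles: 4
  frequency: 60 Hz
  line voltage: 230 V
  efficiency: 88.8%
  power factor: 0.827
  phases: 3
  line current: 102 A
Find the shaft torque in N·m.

158 N·m

P_in = √3·V·I·cosφ = 1.732 × 230 × 102 × 0.827 = 33603 W
P_out = η·P_in = 0.888 × 33603 = 29839 W
n = n_s = 120×60/4 = 1800 rpm (synchronous)
ω = 2π×1800/60 = 188.5 rad/s
τ = P_out/ω = 29839/188.5 = 158 N·m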